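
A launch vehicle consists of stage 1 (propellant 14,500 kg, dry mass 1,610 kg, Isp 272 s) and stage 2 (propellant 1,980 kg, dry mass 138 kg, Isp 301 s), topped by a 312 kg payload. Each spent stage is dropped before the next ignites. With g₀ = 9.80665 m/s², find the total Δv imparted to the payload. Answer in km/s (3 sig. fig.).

Δv ≈ 9.04 km/s

Ignition mass of stage 1 = 14,500+1,610 + 1,980+138 + 312 = 18,540 kg.
Stage 1: m₀ = 18,540 kg, m_f = 18,540 − 14,500 = 4,040 kg; Δv = 272×9.80665×ln(4.589) = 2667.4×1.5237 ≈ 4064 m/s.
Stage 2: m₀ = 2,430 kg, m_f = 2,430 − 1,980 = 450 kg; Δv = 301×9.80665×ln(5.4) = 2951.8×1.6864 ≈ 4978 m/s.
Total Δv = 4064 + 4978 = 9042 m/s.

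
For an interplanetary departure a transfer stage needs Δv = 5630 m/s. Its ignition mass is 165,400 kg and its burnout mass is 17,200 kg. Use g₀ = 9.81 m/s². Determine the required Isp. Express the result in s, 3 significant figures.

Isp ≈ 254 s

ln(m₀/m_f) = ln(165400/17200) = ln(9.616) = 2.2635.
v_e = Δv / ln(m₀/m_f) = 5630 / 2.2635 = 2487.3 m/s.
Isp = v_e / g₀ = 2487.3 / 9.81 = 253.6 s.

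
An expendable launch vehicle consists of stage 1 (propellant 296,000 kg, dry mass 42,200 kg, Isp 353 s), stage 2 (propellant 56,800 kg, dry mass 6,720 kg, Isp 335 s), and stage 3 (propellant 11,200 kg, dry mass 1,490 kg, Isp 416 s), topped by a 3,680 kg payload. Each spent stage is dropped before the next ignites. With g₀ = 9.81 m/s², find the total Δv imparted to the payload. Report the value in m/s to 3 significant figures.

Δv ≈ 13000 m/s

Ignition mass of stage 1 = 296,000+42,200 + 56,800+6,720 + 11,200+1,490 + 3,680 = 418,090 kg.
Stage 1: m₀ = 418,090 kg, m_f = 418,090 − 296,000 = 122,090 kg; Δv = 353×9.81×ln(3.424) = 3462.9×1.2309 ≈ 4263 m/s.
Stage 2: m₀ = 79,890 kg, m_f = 79,890 − 56,800 = 23,090 kg; Δv = 335×9.81×ln(3.46) = 3286.4×1.2413 ≈ 4079 m/s.
Stage 3: m₀ = 16,370 kg, m_f = 16,370 − 11,200 = 5,170 kg; Δv = 416×9.81×ln(3.166) = 4081.0×1.1526 ≈ 4704 m/s.
Total Δv = 4263 + 4079 + 4704 = 13046 m/s.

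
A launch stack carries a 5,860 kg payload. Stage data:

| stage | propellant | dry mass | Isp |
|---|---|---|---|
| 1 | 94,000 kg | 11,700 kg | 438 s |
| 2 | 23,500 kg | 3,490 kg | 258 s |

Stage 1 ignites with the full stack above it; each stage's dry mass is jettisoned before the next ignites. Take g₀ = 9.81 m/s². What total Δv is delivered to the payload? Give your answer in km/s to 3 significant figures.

Δv ≈ 8.06 km/s

Ignition mass of stage 1 = 94,000+11,700 + 23,500+3,490 + 5,860 = 138,550 kg.
Stage 1: m₀ = 138,550 kg, m_f = 138,550 − 94,000 = 44,550 kg; Δv = 438×9.81×ln(3.11) = 4296.8×1.1346 ≈ 4875 m/s.
Stage 2: m₀ = 32,850 kg, m_f = 32,850 − 23,500 = 9,350 kg; Δv = 258×9.81×ln(3.513) = 2531.0×1.2566 ≈ 3180 m/s.
Total Δv = 4875 + 3180 = 8055 m/s.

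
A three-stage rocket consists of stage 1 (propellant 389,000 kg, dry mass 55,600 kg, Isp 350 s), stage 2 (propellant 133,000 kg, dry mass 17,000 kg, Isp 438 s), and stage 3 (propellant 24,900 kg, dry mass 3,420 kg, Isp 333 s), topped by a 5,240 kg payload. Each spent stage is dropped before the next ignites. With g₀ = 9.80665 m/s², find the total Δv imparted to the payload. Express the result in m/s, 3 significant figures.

Δv ≈ 13300 m/s

Ignition mass of stage 1 = 389,000+55,600 + 133,000+17,000 + 24,900+3,420 + 5,240 = 628,160 kg.
Stage 1: m₀ = 628,160 kg, m_f = 628,160 − 389,000 = 239,160 kg; Δv = 350×9.80665×ln(2.627) = 3432.3×0.9657 ≈ 3314 m/s.
Stage 2: m₀ = 183,560 kg, m_f = 183,560 − 133,000 = 50,560 kg; Δv = 438×9.80665×ln(3.631) = 4295.3×1.2894 ≈ 5538 m/s.
Stage 3: m₀ = 33,560 kg, m_f = 33,560 − 24,900 = 8,660 kg; Δv = 333×9.80665×ln(3.875) = 3265.6×1.3546 ≈ 4424 m/s.
Total Δv = 3314 + 5538 + 4424 = 13276 m/s.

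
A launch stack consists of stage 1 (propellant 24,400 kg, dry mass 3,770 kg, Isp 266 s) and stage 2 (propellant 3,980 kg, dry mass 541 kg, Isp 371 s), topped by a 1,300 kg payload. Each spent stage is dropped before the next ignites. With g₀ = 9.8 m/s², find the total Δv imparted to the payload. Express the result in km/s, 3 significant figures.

Ignition mass of stage 1 = 24,400+3,770 + 3,980+541 + 1,300 = 33,991 kg.
Stage 1: m₀ = 33,991 kg, m_f = 33,991 − 24,400 = 9,591 kg; Δv = 266×9.8×ln(3.544) = 2606.8×1.2653 ≈ 3298 m/s.
Stage 2: m₀ = 5,821 kg, m_f = 5,821 − 3,980 = 1,841 kg; Δv = 371×9.8×ln(3.162) = 3635.8×1.1512 ≈ 4185 m/s.
Total Δv = 3298 + 4185 = 7483 m/s.

Δv ≈ 7.48 km/s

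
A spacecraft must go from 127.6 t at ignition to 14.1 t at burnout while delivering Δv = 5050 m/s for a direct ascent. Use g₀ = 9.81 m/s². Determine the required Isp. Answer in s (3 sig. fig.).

ln(m₀/m_f) = ln(127600/14100) = ln(9.05) = 2.2027.
By the Tsiolkovsky rocket equation, v_e = Δv / ln(m₀/m_f) = 5050 / 2.2027 = 2292.6 m/s.
Isp = v_e / g₀ = 2292.6 / 9.81 = 233.7 s.

Isp ≈ 234 s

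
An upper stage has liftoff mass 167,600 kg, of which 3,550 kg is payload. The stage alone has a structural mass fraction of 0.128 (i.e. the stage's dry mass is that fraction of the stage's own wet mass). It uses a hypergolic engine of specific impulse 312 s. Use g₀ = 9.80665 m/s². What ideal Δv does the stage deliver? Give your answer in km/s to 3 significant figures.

Δv ≈ 5.88 km/s

Stage wet mass = m₀ − payload = 167,600 − 3,550 = 164,050 kg.
Stage dry mass = ε × stage wet mass = 0.128 × 164,050 = 20,998.4 kg.
Burnout mass m_f = stage dry + payload = 20,998.4 + 3,550 = 24,548.4 kg.
v_e = Isp · g₀ = 312 × 9.80665 = 3059.7 m/s.
From the ideal rocket equation, Δv = v_e · ln(167,600/24,548.4) = 3059.7 × ln(6.827) = 3059.7 × 1.9209 ≈ 5877 m/s.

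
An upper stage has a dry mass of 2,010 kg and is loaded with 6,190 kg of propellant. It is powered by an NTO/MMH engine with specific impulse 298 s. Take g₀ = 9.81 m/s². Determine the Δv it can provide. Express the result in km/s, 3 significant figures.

v_e = Isp · g₀ = 298 × 9.81 = 2923.4 m/s.
m₀ = m_dry + m_prop = 2,010 + 6,190 = 8,200 kg.
From the ideal rocket equation, Δv = v_e · ln(m₀/m_f) = 2923.4 × ln(4.08) = 2923.4 × 1.4060 ≈ 4110.3 m/s.

Δv ≈ 4.11 km/s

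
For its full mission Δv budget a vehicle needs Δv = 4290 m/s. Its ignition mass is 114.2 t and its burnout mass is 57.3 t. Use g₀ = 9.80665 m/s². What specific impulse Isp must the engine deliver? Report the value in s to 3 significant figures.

ln(m₀/m_f) = ln(114200/57300) = ln(1.993) = 0.6897.
v_e = Δv / ln(m₀/m_f) = 4290 / 0.6897 = 6220.5 m/s.
Isp = v_e / g₀ = 6220.5 / 9.80665 = 634.3 s.

Isp ≈ 634 s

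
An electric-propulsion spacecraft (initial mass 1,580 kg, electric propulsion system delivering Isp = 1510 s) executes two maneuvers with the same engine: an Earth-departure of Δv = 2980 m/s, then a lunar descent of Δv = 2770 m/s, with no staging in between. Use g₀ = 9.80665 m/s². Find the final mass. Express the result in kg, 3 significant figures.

v_e = Isp · g₀ = 1510 × 9.80665 = 14808.0 m/s.
After the first burn: m = 1580 × exp(−2980/14808.0) = 1580 × 0.81771 = 1,291.98 kg.
After the second burn: m = 1,291.98 × exp(−2770/14808.0) = 1,291.98 × 0.82939 = 1,071.56 kg.

final mass ≈ 1070 kg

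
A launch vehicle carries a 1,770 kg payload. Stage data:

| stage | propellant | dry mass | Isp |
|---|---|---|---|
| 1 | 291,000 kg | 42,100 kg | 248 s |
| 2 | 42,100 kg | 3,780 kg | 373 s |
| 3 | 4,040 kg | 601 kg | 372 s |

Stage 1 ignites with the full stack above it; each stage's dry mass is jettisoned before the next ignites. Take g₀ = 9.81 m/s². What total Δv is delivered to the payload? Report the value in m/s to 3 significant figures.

Δv ≈ 13000 m/s

Ignition mass of stage 1 = 291,000+42,100 + 42,100+3,780 + 4,040+601 + 1,770 = 385,391 kg.
Stage 1: m₀ = 385,391 kg, m_f = 385,391 − 291,000 = 94,391 kg; Δv = 248×9.81×ln(4.083) = 2432.9×1.4068 ≈ 3423 m/s.
Stage 2: m₀ = 52,291 kg, m_f = 52,291 − 42,100 = 10,191 kg; Δv = 373×9.81×ln(5.131) = 3659.1×1.6353 ≈ 5984 m/s.
Stage 3: m₀ = 6,411 kg, m_f = 6,411 − 4,040 = 2,371 kg; Δv = 372×9.81×ln(2.704) = 3649.3×0.9947 ≈ 3630 m/s.
Total Δv = 3423 + 5984 + 3630 = 13037 m/s.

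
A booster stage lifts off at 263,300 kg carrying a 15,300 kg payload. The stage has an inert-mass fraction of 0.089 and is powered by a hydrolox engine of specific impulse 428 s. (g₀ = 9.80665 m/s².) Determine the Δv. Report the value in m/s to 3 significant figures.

Δv ≈ 8190 m/s

Stage wet mass = m₀ − payload = 263,300 − 15,300 = 248,000 kg.
Stage dry mass = ε × stage wet mass = 0.089 × 248,000 = 22,072 kg.
Burnout mass m_f = stage dry + payload = 22,072 + 15,300 = 37,372 kg.
v_e = Isp · g₀ = 428 × 9.80665 = 4197.2 m/s.
Δv = v_e · ln(263,300/37,372) = 4197.2 × ln(7.045) = 4197.2 × 1.9524 ≈ 8195 m/s.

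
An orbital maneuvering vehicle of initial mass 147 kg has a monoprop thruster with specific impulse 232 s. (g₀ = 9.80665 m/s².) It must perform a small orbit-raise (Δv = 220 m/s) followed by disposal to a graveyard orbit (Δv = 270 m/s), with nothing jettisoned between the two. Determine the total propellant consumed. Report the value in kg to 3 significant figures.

v_e = Isp · g₀ = 232 × 9.80665 = 2275.1 m/s.
After the first burn: m = 147 × exp(−220/2275.1) = 147 × 0.90783 = 133.451 kg.
After the second burn: m = 133.451 × exp(−270/2275.1) = 133.451 × 0.88810 = 118.518 kg.
Total propellant = m₀ − m_final = 147 − 118.518 = 28.482 kg.

total propellant consumed ≈ 28.5 kg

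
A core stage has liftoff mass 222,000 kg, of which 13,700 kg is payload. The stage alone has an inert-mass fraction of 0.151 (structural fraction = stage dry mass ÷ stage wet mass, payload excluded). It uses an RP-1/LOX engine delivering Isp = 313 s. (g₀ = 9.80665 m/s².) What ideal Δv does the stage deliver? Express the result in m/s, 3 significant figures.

Δv ≈ 4890 m/s

Stage wet mass = m₀ − payload = 222,000 − 13,700 = 208,300 kg.
Stage dry mass = ε × stage wet mass = 0.151 × 208,300 = 31,453.3 kg.
Burnout mass m_f = stage dry + payload = 31,453.3 + 13,700 = 45,153.3 kg.
v_e = Isp · g₀ = 313 × 9.80665 = 3069.5 m/s.
Δv = v_e · ln(222,000/45,153.3) = 3069.5 × ln(4.917) = 3069.5 × 1.5926 ≈ 4888 m/s.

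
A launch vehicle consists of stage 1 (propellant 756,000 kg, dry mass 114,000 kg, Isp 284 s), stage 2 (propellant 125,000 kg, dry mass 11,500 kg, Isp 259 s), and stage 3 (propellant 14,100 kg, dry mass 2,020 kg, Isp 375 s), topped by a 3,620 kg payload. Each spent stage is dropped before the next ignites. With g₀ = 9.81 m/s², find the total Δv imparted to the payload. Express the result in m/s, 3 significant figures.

Δv ≈ 12400 m/s

Ignition mass of stage 1 = 756,000+114,000 + 125,000+11,500 + 14,100+2,020 + 3,620 = 1,026,240 kg.
Stage 1: m₀ = 1,026,240 kg, m_f = 1,026,240 − 756,000 = 270,240 kg; Δv = 284×9.81×ln(3.798) = 2786.0×1.3343 ≈ 3718 m/s.
Stage 2: m₀ = 156,240 kg, m_f = 156,240 − 125,000 = 31,240 kg; Δv = 259×9.81×ln(5.001) = 2540.8×1.6097 ≈ 4090 m/s.
Stage 3: m₀ = 19,740 kg, m_f = 19,740 − 14,100 = 5,640 kg; Δv = 375×9.81×ln(3.5) = 3678.8×1.2528 ≈ 4609 m/s.
Total Δv = 3718 + 4090 + 4609 = 12417 m/s.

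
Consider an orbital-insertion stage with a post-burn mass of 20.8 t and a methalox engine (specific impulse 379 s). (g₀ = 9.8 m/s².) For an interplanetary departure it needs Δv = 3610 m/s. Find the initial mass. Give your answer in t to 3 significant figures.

v_e = Isp · g₀ = 379 × 9.8 = 3714.2 m/s.
m₀/m_f = exp(Δv / v_e) = exp(3610 / 3714.2) = exp(0.9719) = 2.6431.
m₀ = m_f × 2.6431 = 20.8 × 2.6431 = 54.9765 t.

initial mass ≈ 55.0 t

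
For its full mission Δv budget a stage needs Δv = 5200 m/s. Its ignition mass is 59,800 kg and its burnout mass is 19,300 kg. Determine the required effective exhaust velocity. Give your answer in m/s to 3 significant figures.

ln(m₀/m_f) = ln(59800/19300) = ln(3.098) = 1.1309.
v_e = Δv / ln(m₀/m_f) = 5200 / 1.1309 = 4598.1 m/s.

v_e ≈ 4600 m/s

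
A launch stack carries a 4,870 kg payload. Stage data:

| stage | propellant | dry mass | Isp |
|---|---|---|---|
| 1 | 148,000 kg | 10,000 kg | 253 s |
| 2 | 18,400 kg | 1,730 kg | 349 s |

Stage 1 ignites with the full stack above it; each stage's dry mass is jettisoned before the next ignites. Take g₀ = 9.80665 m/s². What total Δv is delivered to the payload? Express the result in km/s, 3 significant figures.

Ignition mass of stage 1 = 148,000+10,000 + 18,400+1,730 + 4,870 = 183,000 kg.
Stage 1: m₀ = 183,000 kg, m_f = 183,000 − 148,000 = 35,000 kg; Δv = 253×9.80665×ln(5.229) = 2481.1×1.6541 ≈ 4104 m/s.
Stage 2: m₀ = 25,000 kg, m_f = 25,000 − 18,400 = 6,600 kg; Δv = 349×9.80665×ln(3.788) = 3422.5×1.3318 ≈ 4558 m/s.
Total Δv = 4104 + 4558 = 8662 m/s.

Δv ≈ 8.66 km/s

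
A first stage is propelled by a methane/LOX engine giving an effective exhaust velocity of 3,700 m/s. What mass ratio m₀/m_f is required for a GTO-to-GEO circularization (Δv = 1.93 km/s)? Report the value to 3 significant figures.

mass ratio ≈ 1.68

From the ideal rocket equation, m₀/m_f = exp(Δv / v_e) = exp(1930 / 3700.0) = exp(0.5216) = 1.6848.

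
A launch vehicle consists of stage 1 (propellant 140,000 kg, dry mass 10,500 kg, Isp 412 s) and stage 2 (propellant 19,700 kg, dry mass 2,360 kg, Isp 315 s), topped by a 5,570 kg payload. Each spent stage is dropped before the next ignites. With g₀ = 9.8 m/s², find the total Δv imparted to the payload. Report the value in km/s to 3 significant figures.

Δv ≈ 10.1 km/s

Ignition mass of stage 1 = 140,000+10,500 + 19,700+2,360 + 5,570 = 178,130 kg.
Stage 1: m₀ = 178,130 kg, m_f = 178,130 − 140,000 = 38,130 kg; Δv = 412×9.8×ln(4.672) = 4037.6×1.5415 ≈ 6224 m/s.
Stage 2: m₀ = 27,630 kg, m_f = 27,630 − 19,700 = 7,930 kg; Δv = 315×9.8×ln(3.484) = 3087.0×1.2482 ≈ 3853 m/s.
Total Δv = 6224 + 3853 = 10077 m/s.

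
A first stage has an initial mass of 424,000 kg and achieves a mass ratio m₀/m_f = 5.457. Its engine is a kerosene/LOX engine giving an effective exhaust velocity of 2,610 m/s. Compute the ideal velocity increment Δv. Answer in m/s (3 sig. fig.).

Δv = v_e · ln(5.457) = 2610.0 × 1.6969 ≈ 4428.9 m/s.

Δv ≈ 4430 m/s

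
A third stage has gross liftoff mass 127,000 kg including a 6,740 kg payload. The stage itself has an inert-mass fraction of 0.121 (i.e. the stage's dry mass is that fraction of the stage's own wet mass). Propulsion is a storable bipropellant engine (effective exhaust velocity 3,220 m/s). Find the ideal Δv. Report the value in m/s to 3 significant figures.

Δv ≈ 5750 m/s

Stage wet mass = m₀ − payload = 127,000 − 6,740 = 120,260 kg.
Stage dry mass = ε × stage wet mass = 0.121 × 120,260 = 14,551.5 kg.
Burnout mass m_f = stage dry + payload = 14,551.5 + 6,740 = 21,291.5 kg.
From the ideal rocket equation, Δv = v_e · ln(127,000/21,291.5) = 3220.0 × ln(5.965) = 3220.0 × 1.7859 ≈ 5751 m/s.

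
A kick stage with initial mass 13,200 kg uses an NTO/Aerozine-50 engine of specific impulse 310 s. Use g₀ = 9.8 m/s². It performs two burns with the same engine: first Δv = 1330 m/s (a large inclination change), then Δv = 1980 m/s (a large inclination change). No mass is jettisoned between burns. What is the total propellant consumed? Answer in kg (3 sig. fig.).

v_e = Isp · g₀ = 310 × 9.8 = 3038.0 m/s.
After the first burn: m = 13200 × exp(−1330/3038.0) = 13200 × 0.64546 = 8,520.07 kg.
After the second burn: m = 8,520.07 × exp(−1980/3038.0) = 8,520.07 × 0.52114 = 4,440.15 kg.
Total propellant = m₀ − m_final = 13200 − 4,440.15 = 8,759.85 kg.

total propellant consumed ≈ 8760 kg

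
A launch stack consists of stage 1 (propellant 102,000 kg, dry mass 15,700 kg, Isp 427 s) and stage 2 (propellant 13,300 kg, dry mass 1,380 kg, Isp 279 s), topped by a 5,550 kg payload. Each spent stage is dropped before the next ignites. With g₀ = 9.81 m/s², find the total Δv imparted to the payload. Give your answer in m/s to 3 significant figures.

Ignition mass of stage 1 = 102,000+15,700 + 13,300+1,380 + 5,550 = 137,930 kg.
Stage 1: m₀ = 137,930 kg, m_f = 137,930 − 102,000 = 35,930 kg; Δv = 427×9.81×ln(3.839) = 4188.9×1.3452 ≈ 5635 m/s.
Stage 2: m₀ = 20,230 kg, m_f = 20,230 − 13,300 = 6,930 kg; Δv = 279×9.81×ln(2.919) = 2737.0×1.0713 ≈ 2932 m/s.
Total Δv = 5635 + 2932 = 8567 m/s.

Δv ≈ 8570 m/s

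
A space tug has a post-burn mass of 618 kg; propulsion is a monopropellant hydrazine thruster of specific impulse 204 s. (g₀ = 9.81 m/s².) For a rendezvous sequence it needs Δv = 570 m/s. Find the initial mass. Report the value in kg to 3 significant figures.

v_e = Isp · g₀ = 204 × 9.81 = 2001.2 m/s.
Rocket equation: m₀/m_f = exp(Δv / v_e) = exp(570 / 2001.2) = exp(0.2848) = 1.3295.
m₀ = m_f × 1.3295 = 618 × 1.3295 = 821.631 kg.

initial mass ≈ 822 kg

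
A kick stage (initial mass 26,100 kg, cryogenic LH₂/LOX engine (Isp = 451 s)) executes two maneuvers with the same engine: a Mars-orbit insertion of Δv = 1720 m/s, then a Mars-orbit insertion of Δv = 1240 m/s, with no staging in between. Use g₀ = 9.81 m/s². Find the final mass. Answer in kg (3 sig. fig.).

v_e = Isp · g₀ = 451 × 9.81 = 4424.3 m/s.
After the first burn: m = 26100 × exp(−1720/4424.3) = 26100 × 0.67790 = 17,693.2 kg.
After the second burn: m = 17,693.2 × exp(−1240/4424.3) = 17,693.2 × 0.75558 = 13,368.6 kg.

final mass ≈ 13400 kg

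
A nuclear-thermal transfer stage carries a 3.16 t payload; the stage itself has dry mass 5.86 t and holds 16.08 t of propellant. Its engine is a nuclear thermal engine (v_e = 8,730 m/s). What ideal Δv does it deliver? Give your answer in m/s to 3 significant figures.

Δv ≈ 8930 m/s

m₀ = payload + dry + propellant = 3.16 + 5.86 + 16.08 = 25.1 t.
m_f = payload + dry = 3.16 + 5.86 = 9.02 t.
Δv = v_e · ln(m₀/m_f) = 8730.0 × ln(2.783) = 8730.0 × 1.0234 ≈ 8934.5 m/s.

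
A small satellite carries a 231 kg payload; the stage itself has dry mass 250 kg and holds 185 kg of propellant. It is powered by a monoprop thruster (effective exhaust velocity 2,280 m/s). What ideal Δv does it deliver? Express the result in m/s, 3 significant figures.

m₀ = payload + dry + propellant = 231 + 250 + 185 = 666 kg.
m_f = payload + dry = 231 + 250 = 481 kg.
Rocket equation: Δv = v_e · ln(m₀/m_f) = 2280.0 × ln(1.385) = 2280.0 × 0.3254 ≈ 742.0 m/s.

Δv ≈ 742 m/s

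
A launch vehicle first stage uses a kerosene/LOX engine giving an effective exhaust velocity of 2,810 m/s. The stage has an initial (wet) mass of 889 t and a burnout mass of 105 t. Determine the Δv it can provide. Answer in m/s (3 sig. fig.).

Δv ≈ 6000 m/s

Δv = v_e · ln(m₀/m_f) = 2810.0 × ln(8.467) = 2810.0 × 2.1361 ≈ 6002.5 m/s.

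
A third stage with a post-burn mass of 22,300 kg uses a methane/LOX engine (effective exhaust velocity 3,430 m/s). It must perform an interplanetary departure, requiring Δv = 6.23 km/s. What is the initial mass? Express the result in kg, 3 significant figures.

m₀/m_f = exp(Δv / v_e) = exp(6230 / 3430.0) = exp(1.8163) = 6.1492.
m₀ = m_f × 6.1492 = 22,300 × 6.1492 = 137,127 kg.

initial mass ≈ 137000 kg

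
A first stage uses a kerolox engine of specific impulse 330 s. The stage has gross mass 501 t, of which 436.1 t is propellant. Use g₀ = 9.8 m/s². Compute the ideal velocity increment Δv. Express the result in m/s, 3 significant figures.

v_e = Isp · g₀ = 330 × 9.8 = 3234.0 m/s.
m_f = m₀ − m_prop = 501 − 436.1 = 64.9 t.
By the Tsiolkovsky rocket equation, Δv = v_e · ln(m₀/m_f) = 3234.0 × ln(7.72) = 3234.0 × 2.0438 ≈ 6609.5 m/s.

Δv ≈ 6610 m/s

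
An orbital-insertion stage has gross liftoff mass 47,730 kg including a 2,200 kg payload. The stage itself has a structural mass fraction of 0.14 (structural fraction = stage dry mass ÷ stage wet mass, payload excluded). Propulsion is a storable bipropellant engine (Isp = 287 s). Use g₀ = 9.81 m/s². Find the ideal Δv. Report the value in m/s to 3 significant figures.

Δv ≈ 4830 m/s

Stage wet mass = m₀ − payload = 47,730 − 2,200 = 45,530 kg.
Stage dry mass = ε × stage wet mass = 0.14 × 45,530 = 6,374.2 kg.
Burnout mass m_f = stage dry + payload = 6,374.2 + 2,200 = 8,574.2 kg.
v_e = Isp · g₀ = 287 × 9.81 = 2815.5 m/s.
Δv = v_e · ln(47,730/8,574.2) = 2815.5 × ln(5.567) = 2815.5 × 1.7168 ≈ 4834 m/s.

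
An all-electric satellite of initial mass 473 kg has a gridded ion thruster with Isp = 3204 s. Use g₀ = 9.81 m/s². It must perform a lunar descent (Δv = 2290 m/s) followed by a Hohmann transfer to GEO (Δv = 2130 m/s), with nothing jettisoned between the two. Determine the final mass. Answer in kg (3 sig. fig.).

v_e = Isp · g₀ = 3204 × 9.81 = 31431.2 m/s.
After the first burn: m = 473 × exp(−2290/31431.2) = 473 × 0.92973 = 439.762 kg.
After the second burn: m = 439.762 × exp(−2130/31431.2) = 439.762 × 0.93448 = 410.949 kg.

final mass ≈ 411 kg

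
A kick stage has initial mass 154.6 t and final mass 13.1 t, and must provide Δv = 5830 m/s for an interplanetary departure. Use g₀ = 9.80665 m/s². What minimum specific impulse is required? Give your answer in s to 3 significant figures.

ln(m₀/m_f) = ln(154600/13100) = ln(11.8) = 2.4682.
From the ideal rocket equation, v_e = Δv / ln(m₀/m_f) = 5830 / 2.4682 = 2362.0 m/s.
Isp = v_e / g₀ = 2362.0 / 9.80665 = 240.9 s.

Isp ≈ 241 s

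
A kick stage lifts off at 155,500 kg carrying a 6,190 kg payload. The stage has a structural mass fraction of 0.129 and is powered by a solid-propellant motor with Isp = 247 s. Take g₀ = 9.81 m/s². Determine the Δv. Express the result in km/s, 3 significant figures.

Δv ≈ 4.39 km/s

Stage wet mass = m₀ − payload = 155,500 − 6,190 = 149,310 kg.
Stage dry mass = ε × stage wet mass = 0.129 × 149,310 = 19,261 kg.
Burnout mass m_f = stage dry + payload = 19,261 + 6,190 = 25,451 kg.
v_e = Isp · g₀ = 247 × 9.81 = 2423.1 m/s.
Δv = v_e · ln(155,500/25,451) = 2423.1 × ln(6.11) = 2423.1 × 1.8099 ≈ 4385 m/s.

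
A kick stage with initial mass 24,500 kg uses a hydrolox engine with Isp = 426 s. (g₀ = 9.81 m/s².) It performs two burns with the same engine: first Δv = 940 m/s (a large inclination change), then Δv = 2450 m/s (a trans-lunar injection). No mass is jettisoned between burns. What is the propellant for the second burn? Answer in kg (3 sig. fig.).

propellant for the second burn ≈ 8680 kg

v_e = Isp · g₀ = 426 × 9.81 = 4179.1 m/s.
After the first burn: m = 24500 × exp(−940/4179.1) = 24500 × 0.79857 = 19,565 kg.
After the second burn: m = 19,565 × exp(−2450/4179.1) = 19,565 × 0.55641 = 10,886.2 kg.
Second-burn propellant = 19,565 − 10,886.2 = 8,678.8 kg.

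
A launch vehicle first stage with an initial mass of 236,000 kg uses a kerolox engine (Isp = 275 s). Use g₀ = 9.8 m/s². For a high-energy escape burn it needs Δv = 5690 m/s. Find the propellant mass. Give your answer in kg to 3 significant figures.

v_e = Isp · g₀ = 275 × 9.8 = 2695.0 m/s.
By the Tsiolkovsky rocket equation, m₀/m_f = exp(Δv / v_e) = exp(5690 / 2695.0) = exp(2.1113) = 8.2591.
m_f = 236,000 / 8.2591 = 28,574.5 kg, so propellant = m₀ − m_f = 236,000 − 28,574.5 = 207,425.5 kg.

propellant mass ≈ 207000 kg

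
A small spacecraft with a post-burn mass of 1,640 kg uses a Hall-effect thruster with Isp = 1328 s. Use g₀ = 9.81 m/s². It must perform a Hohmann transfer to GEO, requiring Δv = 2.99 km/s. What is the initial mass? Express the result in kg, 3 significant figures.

v_e = Isp · g₀ = 1328 × 9.81 = 13027.7 m/s.
Using Δv = v_e ln(m₀/m_f): m₀/m_f = exp(Δv / v_e) = exp(2990 / 13027.7) = exp(0.2295) = 1.2580.
m₀ = m_f × 1.2580 = 1,640 × 1.2580 = 2,063.12 kg.

initial mass ≈ 2060 kg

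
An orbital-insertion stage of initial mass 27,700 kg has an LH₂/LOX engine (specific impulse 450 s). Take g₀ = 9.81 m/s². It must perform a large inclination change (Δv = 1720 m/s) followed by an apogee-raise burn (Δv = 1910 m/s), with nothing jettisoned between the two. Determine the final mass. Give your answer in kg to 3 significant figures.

final mass ≈ 12200 kg

v_e = Isp · g₀ = 450 × 9.81 = 4414.5 m/s.
After the first burn: m = 27700 × exp(−1720/4414.5) = 27700 × 0.67731 = 18,761.5 kg.
After the second burn: m = 18,761.5 × exp(−1910/4414.5) = 18,761.5 × 0.64878 = 12,172.1 kg.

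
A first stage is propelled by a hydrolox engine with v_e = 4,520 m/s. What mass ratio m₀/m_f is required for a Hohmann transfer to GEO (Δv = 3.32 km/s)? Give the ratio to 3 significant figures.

Using Δv = v_e ln(m₀/m_f): m₀/m_f = exp(Δv / v_e) = exp(3320 / 4520.0) = exp(0.7345) = 2.0845.

mass ratio ≈ 2.08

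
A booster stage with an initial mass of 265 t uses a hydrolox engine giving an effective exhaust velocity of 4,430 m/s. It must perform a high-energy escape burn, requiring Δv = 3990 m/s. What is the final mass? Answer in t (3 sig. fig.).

Rocket equation: m₀/m_f = exp(Δv / v_e) = exp(3990 / 4430.0) = exp(0.9007) = 2.4613.
m_f = m₀ / 2.4613 = 265 / 2.4613 = 107.667 t.

final mass ≈ 108 t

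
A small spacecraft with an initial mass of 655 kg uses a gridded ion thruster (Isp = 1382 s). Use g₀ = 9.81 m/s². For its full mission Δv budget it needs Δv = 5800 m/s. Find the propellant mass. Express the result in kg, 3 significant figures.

v_e = Isp · g₀ = 1382 × 9.81 = 13557.4 m/s.
Using Δv = v_e ln(m₀/m_f): m₀/m_f = exp(Δv / v_e) = exp(5800 / 13557.4) = exp(0.4278) = 1.5339.
m_f = 655 / 1.5339 = 427.016 kg, so propellant = m₀ − m_f = 655 − 427.016 = 227.984 kg.

propellant mass ≈ 228 kg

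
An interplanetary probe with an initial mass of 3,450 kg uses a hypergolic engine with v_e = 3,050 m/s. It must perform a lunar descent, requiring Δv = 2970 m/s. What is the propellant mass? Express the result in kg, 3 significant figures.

By the Tsiolkovsky rocket equation, m₀/m_f = exp(Δv / v_e) = exp(2970 / 3050.0) = exp(0.9738) = 2.6479.
m_f = 3,450 / 2.6479 = 1,302.92 kg, so propellant = m₀ − m_f = 3,450 − 1,302.92 = 2,147.08 kg.

propellant mass ≈ 2150 kg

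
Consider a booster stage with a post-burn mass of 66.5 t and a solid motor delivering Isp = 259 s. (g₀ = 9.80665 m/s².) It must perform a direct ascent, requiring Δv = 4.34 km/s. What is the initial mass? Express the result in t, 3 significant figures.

initial mass ≈ 367 t

v_e = Isp · g₀ = 259 × 9.80665 = 2539.9 m/s.
Rocket equation: m₀/m_f = exp(Δv / v_e) = exp(4340 / 2539.9) = exp(1.7087) = 5.5219.
m₀ = m_f × 5.5219 = 66.5 × 5.5219 = 367.206 t.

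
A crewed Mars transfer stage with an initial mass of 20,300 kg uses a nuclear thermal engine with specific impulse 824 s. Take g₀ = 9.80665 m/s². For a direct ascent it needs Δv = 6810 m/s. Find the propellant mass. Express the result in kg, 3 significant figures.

v_e = Isp · g₀ = 824 × 9.80665 = 8080.7 m/s.
From the ideal rocket equation, m₀/m_f = exp(Δv / v_e) = exp(6810 / 8080.7) = exp(0.8428) = 2.3227.
m_f = 20,300 / 2.3227 = 8,739.83 kg, so propellant = m₀ − m_f = 20,300 − 8,739.83 = 11,560.17 kg.

propellant mass ≈ 11600 kg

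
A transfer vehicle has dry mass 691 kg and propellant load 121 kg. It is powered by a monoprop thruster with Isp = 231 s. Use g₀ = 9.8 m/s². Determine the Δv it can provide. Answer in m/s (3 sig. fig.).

Δv ≈ 365 m/s

v_e = Isp · g₀ = 231 × 9.8 = 2263.8 m/s.
m₀ = m_dry + m_prop = 691 + 121 = 812 kg.
Δv = v_e · ln(m₀/m_f) = 2263.8 × ln(1.175) = 2263.8 × 0.1614 ≈ 365.3 m/s.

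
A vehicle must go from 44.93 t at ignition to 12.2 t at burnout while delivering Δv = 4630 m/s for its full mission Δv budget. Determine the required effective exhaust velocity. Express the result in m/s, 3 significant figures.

v_e ≈ 3550 m/s

ln(m₀/m_f) = ln(44930/12200) = ln(3.683) = 1.3037.
Rocket equation: v_e = Δv / ln(m₀/m_f) = 4630 / 1.3037 = 3551.5 m/s.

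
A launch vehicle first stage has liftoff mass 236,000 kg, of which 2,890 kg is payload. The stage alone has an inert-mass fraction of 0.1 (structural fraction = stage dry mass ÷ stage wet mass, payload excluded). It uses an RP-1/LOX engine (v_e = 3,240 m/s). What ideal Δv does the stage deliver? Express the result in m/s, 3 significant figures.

Stage wet mass = m₀ − payload = 236,000 − 2,890 = 233,110 kg.
Stage dry mass = ε × stage wet mass = 0.1 × 233,110 = 23,311 kg.
Burnout mass m_f = stage dry + payload = 23,311 + 2,890 = 26,201 kg.
Δv = v_e · ln(236,000/26,201) = 3240.0 × ln(9.007) = 3240.0 × 2.1980 ≈ 7122 m/s.

Δv ≈ 7120 m/s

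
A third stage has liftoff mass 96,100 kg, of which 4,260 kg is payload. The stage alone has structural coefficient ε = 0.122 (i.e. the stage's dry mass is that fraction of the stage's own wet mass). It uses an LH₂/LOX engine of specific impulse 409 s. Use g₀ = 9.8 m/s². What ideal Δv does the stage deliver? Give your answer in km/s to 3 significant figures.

Δv ≈ 7.32 km/s

Stage wet mass = m₀ − payload = 96,100 − 4,260 = 91,840 kg.
Stage dry mass = ε × stage wet mass = 0.122 × 91,840 = 11,204.5 kg.
Burnout mass m_f = stage dry + payload = 11,204.5 + 4,260 = 15,464.5 kg.
v_e = Isp · g₀ = 409 × 9.8 = 4008.2 m/s.
Using Δv = v_e ln(m₀/m_f): Δv = v_e · ln(96,100/15,464.5) = 4008.2 × ln(6.214) = 4008.2 × 1.8268 ≈ 7322 m/s.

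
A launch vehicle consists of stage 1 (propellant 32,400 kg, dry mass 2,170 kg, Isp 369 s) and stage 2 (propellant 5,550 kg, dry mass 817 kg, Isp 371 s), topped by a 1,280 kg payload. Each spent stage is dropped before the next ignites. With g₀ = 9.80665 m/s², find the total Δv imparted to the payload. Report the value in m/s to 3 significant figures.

Δv ≈ 9990 m/s

Ignition mass of stage 1 = 32,400+2,170 + 5,550+817 + 1,280 = 42,217 kg.
Stage 1: m₀ = 42,217 kg, m_f = 42,217 − 32,400 = 9,817 kg; Δv = 369×9.80665×ln(4.3) = 3618.7×1.4587 ≈ 5279 m/s.
Stage 2: m₀ = 7,647 kg, m_f = 7,647 − 5,550 = 2,097 kg; Δv = 371×9.80665×ln(3.647) = 3638.3×1.2938 ≈ 4707 m/s.
Total Δv = 5279 + 4707 = 9986 m/s.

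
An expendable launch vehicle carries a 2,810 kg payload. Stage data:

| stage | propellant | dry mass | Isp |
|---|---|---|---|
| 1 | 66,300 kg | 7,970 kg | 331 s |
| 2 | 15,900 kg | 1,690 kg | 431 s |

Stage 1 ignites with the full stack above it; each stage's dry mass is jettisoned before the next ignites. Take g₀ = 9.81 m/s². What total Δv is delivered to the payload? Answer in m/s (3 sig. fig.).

Ignition mass of stage 1 = 66,300+7,970 + 15,900+1,690 + 2,810 = 94,670 kg.
Stage 1: m₀ = 94,670 kg, m_f = 94,670 − 66,300 = 28,370 kg; Δv = 331×9.81×ln(3.337) = 3247.1×1.2051 ≈ 3913 m/s.
Stage 2: m₀ = 20,400 kg, m_f = 20,400 − 15,900 = 4,500 kg; Δv = 431×9.81×ln(4.533) = 4228.1×1.5115 ≈ 6391 m/s.
Total Δv = 3913 + 6391 = 10304 m/s.

Δv ≈ 10300 m/s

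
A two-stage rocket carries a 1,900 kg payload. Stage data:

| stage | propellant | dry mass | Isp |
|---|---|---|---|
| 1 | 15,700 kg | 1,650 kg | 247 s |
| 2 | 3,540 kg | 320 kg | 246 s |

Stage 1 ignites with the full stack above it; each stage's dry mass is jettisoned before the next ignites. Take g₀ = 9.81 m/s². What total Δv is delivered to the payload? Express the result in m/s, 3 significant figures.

Δv ≈ 5060 m/s

Ignition mass of stage 1 = 15,700+1,650 + 3,540+320 + 1,900 = 23,110 kg.
Stage 1: m₀ = 23,110 kg, m_f = 23,110 − 15,700 = 7,410 kg; Δv = 247×9.81×ln(3.119) = 2423.1×1.1374 ≈ 2756 m/s.
Stage 2: m₀ = 5,760 kg, m_f = 5,760 − 3,540 = 2,220 kg; Δv = 246×9.81×ln(2.595) = 2413.3×0.9534 ≈ 2301 m/s.
Total Δv = 2756 + 2301 = 5057 m/s.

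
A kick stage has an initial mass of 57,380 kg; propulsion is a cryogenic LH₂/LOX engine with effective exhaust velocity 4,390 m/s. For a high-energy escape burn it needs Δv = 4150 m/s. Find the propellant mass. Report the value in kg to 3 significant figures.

Using Δv = v_e ln(m₀/m_f): m₀/m_f = exp(Δv / v_e) = exp(4150 / 4390.0) = exp(0.9453) = 2.5737.
m_f = 57,380 / 2.5737 = 22,294.8 kg, so propellant = m₀ − m_f = 57,380 − 22,294.8 = 35,085.2 kg.

propellant mass ≈ 35100 kg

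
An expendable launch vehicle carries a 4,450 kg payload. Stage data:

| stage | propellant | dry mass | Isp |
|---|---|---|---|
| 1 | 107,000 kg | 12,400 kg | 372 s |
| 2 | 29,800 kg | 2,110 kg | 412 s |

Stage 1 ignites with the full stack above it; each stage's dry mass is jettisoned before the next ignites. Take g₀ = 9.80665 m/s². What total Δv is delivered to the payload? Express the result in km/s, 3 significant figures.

Ignition mass of stage 1 = 107,000+12,400 + 29,800+2,110 + 4,450 = 155,760 kg.
Stage 1: m₀ = 155,760 kg, m_f = 155,760 − 107,000 = 48,760 kg; Δv = 372×9.80665×ln(3.194) = 3648.1×1.1614 ≈ 4237 m/s.
Stage 2: m₀ = 36,360 kg, m_f = 36,360 − 29,800 = 6,560 kg; Δv = 412×9.80665×ln(5.543) = 4040.3×1.7125 ≈ 6919 m/s.
Total Δv = 4237 + 6919 = 11156 m/s.

Δv ≈ 11.2 km/s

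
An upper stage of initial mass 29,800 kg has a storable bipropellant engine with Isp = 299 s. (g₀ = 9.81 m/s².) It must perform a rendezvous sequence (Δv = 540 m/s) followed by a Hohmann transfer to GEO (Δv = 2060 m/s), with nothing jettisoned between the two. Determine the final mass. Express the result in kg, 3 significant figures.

final mass ≈ 12300 kg

v_e = Isp · g₀ = 299 × 9.81 = 2933.2 m/s.
After the first burn: m = 29800 × exp(−540/2933.2) = 29800 × 0.83185 = 24,789.1 kg.
After the second burn: m = 24,789.1 × exp(−2060/2933.2) = 24,789.1 × 0.49544 = 12,281.5 kg.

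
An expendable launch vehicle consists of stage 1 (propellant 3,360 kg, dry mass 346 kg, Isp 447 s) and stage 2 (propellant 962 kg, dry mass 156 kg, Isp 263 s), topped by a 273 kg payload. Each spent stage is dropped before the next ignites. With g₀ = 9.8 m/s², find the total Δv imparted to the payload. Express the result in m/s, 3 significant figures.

Ignition mass of stage 1 = 3,360+346 + 962+156 + 273 = 5,097 kg.
Stage 1: m₀ = 5,097 kg, m_f = 5,097 − 3,360 = 1,737 kg; Δv = 447×9.8×ln(2.934) = 4380.6×1.0765 ≈ 4716 m/s.
Stage 2: m₀ = 1,391 kg, m_f = 1,391 − 962 = 429 kg; Δv = 263×9.8×ln(3.242) = 2577.4×1.1763 ≈ 3032 m/s.
Total Δv = 4716 + 3032 = 7748 m/s.

Δv ≈ 7750 m/s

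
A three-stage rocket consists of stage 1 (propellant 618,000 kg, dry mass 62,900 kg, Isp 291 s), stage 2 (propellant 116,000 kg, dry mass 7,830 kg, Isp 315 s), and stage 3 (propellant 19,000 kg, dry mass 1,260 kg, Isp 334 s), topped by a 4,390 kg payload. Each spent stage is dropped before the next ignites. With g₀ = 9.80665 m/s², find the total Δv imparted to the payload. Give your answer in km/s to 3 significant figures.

Δv ≈ 13.4 km/s

Ignition mass of stage 1 = 618,000+62,900 + 116,000+7,830 + 19,000+1,260 + 4,390 = 829,380 kg.
Stage 1: m₀ = 829,380 kg, m_f = 829,380 − 618,000 = 211,380 kg; Δv = 291×9.80665×ln(3.924) = 2853.7×1.3670 ≈ 3901 m/s.
Stage 2: m₀ = 148,480 kg, m_f = 148,480 − 116,000 = 32,480 kg; Δv = 315×9.80665×ln(4.571) = 3089.1×1.5198 ≈ 4695 m/s.
Stage 3: m₀ = 24,650 kg, m_f = 24,650 − 19,000 = 5,650 kg; Δv = 334×9.80665×ln(4.363) = 3275.4×1.4731 ≈ 4825 m/s.
Total Δv = 3901 + 4695 + 4825 = 13421 m/s.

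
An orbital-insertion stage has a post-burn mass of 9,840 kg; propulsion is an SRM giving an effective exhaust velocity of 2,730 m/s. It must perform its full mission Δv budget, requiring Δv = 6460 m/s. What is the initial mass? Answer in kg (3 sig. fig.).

initial mass ≈ 105000 kg

m₀/m_f = exp(Δv / v_e) = exp(6460 / 2730.0) = exp(2.3663) = 10.6579.
m₀ = m_f × 10.6579 = 9,840 × 10.6579 = 104,874 kg.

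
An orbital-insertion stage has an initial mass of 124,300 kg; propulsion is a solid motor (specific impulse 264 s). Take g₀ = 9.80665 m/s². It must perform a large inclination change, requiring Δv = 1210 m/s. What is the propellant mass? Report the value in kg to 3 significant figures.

v_e = Isp · g₀ = 264 × 9.80665 = 2589.0 m/s.
From the ideal rocket equation, m₀/m_f = exp(Δv / v_e) = exp(1210 / 2589.0) = exp(0.4674) = 1.5958.
m_f = 124,300 / 1.5958 = 77,892 kg, so propellant = m₀ − m_f = 124,300 − 77,892 = 46,408 kg.

propellant mass ≈ 46400 kg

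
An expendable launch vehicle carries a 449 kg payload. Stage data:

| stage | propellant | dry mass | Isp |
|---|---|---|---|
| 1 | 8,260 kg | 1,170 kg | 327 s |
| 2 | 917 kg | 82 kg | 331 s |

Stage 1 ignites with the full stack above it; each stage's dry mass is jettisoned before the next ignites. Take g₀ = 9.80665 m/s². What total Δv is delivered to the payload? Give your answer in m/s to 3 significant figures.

Ignition mass of stage 1 = 8,260+1,170 + 917+82 + 449 = 10,878 kg.
Stage 1: m₀ = 10,878 kg, m_f = 10,878 − 8,260 = 2,618 kg; Δv = 327×9.80665×ln(4.155) = 3206.8×1.4243 ≈ 4568 m/s.
Stage 2: m₀ = 1,448 kg, m_f = 1,448 − 917 = 531 kg; Δv = 331×9.80665×ln(2.727) = 3246.0×1.0032 ≈ 3256 m/s.
Total Δv = 4568 + 3256 = 7824 m/s.

Δv ≈ 7820 m/s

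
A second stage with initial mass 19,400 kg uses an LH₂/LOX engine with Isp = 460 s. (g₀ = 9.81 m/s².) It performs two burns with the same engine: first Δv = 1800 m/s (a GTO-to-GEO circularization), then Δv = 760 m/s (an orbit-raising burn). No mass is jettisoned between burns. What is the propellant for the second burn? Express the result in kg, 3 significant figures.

propellant for the second burn ≈ 2020 kg

v_e = Isp · g₀ = 460 × 9.81 = 4512.6 m/s.
After the first burn: m = 19400 × exp(−1800/4512.6) = 19400 × 0.67107 = 13,018.8 kg.
After the second burn: m = 13,018.8 × exp(−760/4512.6) = 13,018.8 × 0.84500 = 11,000.9 kg.
Second-burn propellant = 13,018.8 − 11,000.9 = 2,017.9 kg.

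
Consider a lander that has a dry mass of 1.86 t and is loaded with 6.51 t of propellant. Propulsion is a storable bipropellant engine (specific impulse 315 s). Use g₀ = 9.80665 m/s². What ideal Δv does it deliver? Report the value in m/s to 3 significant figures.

v_e = Isp · g₀ = 315 × 9.80665 = 3089.1 m/s.
m₀ = m_dry + m_prop = 1.86 + 6.51 = 8.37 t.
By the Tsiolkovsky rocket equation, Δv = v_e · ln(m₀/m_f) = 3089.1 × ln(4.5) = 3089.1 × 1.5041 ≈ 4646.2 m/s.

Δv ≈ 4650 m/s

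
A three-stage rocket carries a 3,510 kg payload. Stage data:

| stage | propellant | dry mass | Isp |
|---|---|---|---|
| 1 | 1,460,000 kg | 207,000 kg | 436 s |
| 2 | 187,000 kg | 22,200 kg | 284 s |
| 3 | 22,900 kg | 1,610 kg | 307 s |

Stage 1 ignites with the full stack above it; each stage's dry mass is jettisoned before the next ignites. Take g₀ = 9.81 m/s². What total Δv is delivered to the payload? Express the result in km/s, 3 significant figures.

Δv ≈ 15.7 km/s

Ignition mass of stage 1 = 1,460,000+207,000 + 187,000+22,200 + 22,900+1,610 + 3,510 = 1,904,220 kg.
Stage 1: m₀ = 1,904,220 kg, m_f = 1,904,220 − 1,460,000 = 444,220 kg; Δv = 436×9.81×ln(4.287) = 4277.2×1.4555 ≈ 6225 m/s.
Stage 2: m₀ = 237,220 kg, m_f = 237,220 − 187,000 = 50,220 kg; Δv = 284×9.81×ln(4.724) = 2786.0×1.5526 ≈ 4326 m/s.
Stage 3: m₀ = 28,020 kg, m_f = 28,020 − 22,900 = 5,120 kg; Δv = 307×9.81×ln(5.473) = 3011.7×1.6998 ≈ 5119 m/s.
Total Δv = 6225 + 4326 + 5119 = 15670 m/s.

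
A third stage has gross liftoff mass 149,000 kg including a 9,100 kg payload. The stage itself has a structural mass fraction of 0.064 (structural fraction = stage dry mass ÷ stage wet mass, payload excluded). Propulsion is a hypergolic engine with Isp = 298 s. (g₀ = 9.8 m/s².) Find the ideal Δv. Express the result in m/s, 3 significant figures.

Δv ≈ 6160 m/s

Stage wet mass = m₀ − payload = 149,000 − 9,100 = 139,900 kg.
Stage dry mass = ε × stage wet mass = 0.064 × 139,900 = 8,953.6 kg.
Burnout mass m_f = stage dry + payload = 8,953.6 + 9,100 = 18,053.6 kg.
v_e = Isp · g₀ = 298 × 9.8 = 2920.4 m/s.
From the ideal rocket equation, Δv = v_e · ln(149,000/18,053.6) = 2920.4 × ln(8.253) = 2920.4 × 2.1106 ≈ 6164 m/s.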